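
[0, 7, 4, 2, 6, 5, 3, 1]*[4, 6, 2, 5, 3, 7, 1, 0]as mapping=[0→4, 1→0, 2→3, 3→2, 4→1, 5→7, 6→5, 7→6]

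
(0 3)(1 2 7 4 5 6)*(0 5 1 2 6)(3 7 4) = (0 7 3 5)(1 6 2 4)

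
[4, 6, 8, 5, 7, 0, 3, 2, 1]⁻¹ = [5, 8, 7, 6, 0, 3, 1, 4, 2]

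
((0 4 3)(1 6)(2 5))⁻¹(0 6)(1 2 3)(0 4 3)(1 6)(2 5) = (0 6 5)(1 4)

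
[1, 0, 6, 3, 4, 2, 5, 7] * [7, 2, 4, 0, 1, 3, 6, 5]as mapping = [0→2, 1→7, 2→6, 3→0, 4→1, 5→4, 6→3, 7→5]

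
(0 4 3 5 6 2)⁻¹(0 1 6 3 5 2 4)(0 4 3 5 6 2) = (0 3 4 1 2 5 6)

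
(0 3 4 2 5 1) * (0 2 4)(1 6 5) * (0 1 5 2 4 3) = (1 4 3)(2 5 6)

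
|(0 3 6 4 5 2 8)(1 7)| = 14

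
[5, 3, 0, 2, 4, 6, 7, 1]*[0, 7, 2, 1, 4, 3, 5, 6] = [3, 1, 0, 2, 4, 5, 6, 7]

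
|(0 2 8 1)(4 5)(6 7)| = 4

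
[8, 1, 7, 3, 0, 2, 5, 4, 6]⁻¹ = [4, 1, 5, 3, 7, 6, 8, 2, 0]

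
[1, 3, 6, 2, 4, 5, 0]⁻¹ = [6, 0, 3, 1, 4, 5, 2]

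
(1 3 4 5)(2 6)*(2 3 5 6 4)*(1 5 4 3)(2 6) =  (1 4 2 3 6)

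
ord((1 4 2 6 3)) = 5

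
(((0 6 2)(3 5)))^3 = (3 5)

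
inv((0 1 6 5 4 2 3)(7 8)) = (0 3 2 4 5 6 1)(7 8)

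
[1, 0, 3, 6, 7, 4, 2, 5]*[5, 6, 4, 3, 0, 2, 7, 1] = [6, 5, 3, 7, 1, 0, 4, 2]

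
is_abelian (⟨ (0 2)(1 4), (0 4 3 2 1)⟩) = no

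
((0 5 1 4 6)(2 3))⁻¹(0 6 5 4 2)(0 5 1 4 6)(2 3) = (0 1 6 3 5)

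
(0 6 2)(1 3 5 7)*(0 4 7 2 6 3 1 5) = (0 3)(2 4 7 5)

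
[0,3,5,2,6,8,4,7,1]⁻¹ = [0,8,3,1,6,2,4,7,5]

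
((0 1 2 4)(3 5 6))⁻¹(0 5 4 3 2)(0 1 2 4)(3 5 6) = (0 5 4 1 6)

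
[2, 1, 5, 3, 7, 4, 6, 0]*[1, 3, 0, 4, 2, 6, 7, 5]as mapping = [0→0, 1→3, 2→6, 3→4, 4→5, 5→2, 6→7, 7→1]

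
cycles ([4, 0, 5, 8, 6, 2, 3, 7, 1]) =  (0 4 6 3 8 1)(2 5)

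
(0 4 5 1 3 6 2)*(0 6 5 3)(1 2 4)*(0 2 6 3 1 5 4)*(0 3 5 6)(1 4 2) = (0 6 3 2 5)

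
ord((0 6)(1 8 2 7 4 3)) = 6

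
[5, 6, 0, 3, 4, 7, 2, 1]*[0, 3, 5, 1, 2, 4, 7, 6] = [4, 7, 0, 1, 2, 6, 5, 3]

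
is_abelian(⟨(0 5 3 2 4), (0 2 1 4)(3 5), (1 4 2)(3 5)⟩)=no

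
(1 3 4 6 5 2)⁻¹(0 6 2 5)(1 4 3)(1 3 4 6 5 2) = (0 5 1 2)(3 6 4)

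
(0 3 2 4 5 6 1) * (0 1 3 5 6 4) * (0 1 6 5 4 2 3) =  (0 4 5 2 1 6)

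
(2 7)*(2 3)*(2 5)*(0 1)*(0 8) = (0 1 8)(2 7 3 5)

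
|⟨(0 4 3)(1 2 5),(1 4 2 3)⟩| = 120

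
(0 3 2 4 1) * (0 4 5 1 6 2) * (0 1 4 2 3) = (1 2 5 4 6 3)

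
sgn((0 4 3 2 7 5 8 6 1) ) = 1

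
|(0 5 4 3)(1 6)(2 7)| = 4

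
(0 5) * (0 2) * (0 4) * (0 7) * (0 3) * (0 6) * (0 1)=(0 5 2 4 7 3 6 1)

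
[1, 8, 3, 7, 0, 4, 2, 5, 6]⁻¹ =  [4, 0, 6, 2, 5, 7, 8, 3, 1]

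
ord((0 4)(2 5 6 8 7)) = 10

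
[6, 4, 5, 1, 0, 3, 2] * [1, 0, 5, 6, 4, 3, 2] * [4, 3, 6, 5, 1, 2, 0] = [6, 1, 5, 4, 3, 0, 2]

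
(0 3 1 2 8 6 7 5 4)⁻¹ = (0 4 5 7 6 8 2 1 3)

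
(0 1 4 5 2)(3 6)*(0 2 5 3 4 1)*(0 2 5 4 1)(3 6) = (0 2 5 4 6 1)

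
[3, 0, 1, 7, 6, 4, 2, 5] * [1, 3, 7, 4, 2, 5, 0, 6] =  [4, 1, 3, 6, 0, 2, 7, 5]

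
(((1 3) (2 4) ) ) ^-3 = (1 3) (2 4) 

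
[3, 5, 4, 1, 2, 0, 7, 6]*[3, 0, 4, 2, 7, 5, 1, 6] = [2, 5, 7, 0, 4, 3, 6, 1]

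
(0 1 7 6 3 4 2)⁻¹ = (0 2 4 3 6 7 1)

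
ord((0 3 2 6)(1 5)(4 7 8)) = 12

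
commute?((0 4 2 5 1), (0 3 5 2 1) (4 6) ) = no:(0 4 2 5 1)*(0 3 5 2 1) (4 6) = (0 6 4 1 3 5), (0 3 5 2 1) (4 6)*(0 4 2 5 1) = (0 3 1 4 6 2) 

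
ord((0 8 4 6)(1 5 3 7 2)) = 20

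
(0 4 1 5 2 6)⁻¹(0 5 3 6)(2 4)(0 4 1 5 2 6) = (0 4 2 3)(1 6)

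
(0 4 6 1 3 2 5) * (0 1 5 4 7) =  (0 7)(1 3 2 4 6 5)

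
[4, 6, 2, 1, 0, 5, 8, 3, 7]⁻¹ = [4, 3, 2, 7, 0, 5, 1, 8, 6]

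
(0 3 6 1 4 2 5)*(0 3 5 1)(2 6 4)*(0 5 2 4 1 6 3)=(0 2 6 5)(1 4 3)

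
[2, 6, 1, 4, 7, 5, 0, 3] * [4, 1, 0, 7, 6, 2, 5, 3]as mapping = [0→0, 1→5, 2→1, 3→6, 4→3, 5→2, 6→4, 7→7]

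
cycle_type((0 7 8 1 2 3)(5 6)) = 2.6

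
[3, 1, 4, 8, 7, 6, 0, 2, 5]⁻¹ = [6, 1, 7, 0, 2, 8, 5, 4, 3]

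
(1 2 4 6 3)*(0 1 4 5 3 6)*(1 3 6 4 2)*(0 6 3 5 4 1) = (0 5 3 2 4 6 1)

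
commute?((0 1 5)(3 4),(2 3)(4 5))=no:(0 1 5)(3 4) * (2 3)(4 5)=(0 1 4 2 3 5),(2 3)(4 5) * (0 1 5)(3 4)=(0 1 5 3 2 4)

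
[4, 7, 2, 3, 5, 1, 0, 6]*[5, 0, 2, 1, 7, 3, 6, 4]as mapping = [0→7, 1→4, 2→2, 3→1, 4→3, 5→0, 6→5, 7→6]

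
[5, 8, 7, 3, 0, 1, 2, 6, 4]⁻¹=[4, 5, 6, 3, 8, 0, 7, 2, 1]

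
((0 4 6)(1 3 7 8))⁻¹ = (0 6 4)(1 8 7 3)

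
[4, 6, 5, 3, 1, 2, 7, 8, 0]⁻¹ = [8, 4, 5, 3, 0, 2, 1, 6, 7]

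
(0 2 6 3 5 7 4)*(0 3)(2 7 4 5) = (0 7 5 4 3 2 6)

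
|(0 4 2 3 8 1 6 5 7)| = 9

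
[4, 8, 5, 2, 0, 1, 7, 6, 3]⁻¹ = [4, 5, 3, 8, 0, 2, 7, 6, 1]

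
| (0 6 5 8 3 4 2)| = 7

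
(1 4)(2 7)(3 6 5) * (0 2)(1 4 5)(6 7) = (0 2 6 1 5 3 7)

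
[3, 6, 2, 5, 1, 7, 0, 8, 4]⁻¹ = [6, 4, 2, 0, 8, 3, 1, 5, 7]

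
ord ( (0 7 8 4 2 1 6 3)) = 8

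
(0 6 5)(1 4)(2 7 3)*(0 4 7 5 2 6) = (1 7 3 6 2 5 4)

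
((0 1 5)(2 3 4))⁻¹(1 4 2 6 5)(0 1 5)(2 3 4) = (0 5 2 3 6)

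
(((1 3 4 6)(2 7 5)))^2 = (1 4)(2 5 7)(3 6)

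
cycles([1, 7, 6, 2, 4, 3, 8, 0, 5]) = (0 1 7)(2 6 8 5 3)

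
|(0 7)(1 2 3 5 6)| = 10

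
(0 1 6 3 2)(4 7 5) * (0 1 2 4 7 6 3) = (0 2 1 3 4 6)(5 7)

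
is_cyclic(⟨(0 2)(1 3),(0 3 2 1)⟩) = yes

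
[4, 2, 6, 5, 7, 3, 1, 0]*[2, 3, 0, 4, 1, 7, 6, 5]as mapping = [0→1, 1→0, 2→6, 3→7, 4→5, 5→4, 6→3, 7→2]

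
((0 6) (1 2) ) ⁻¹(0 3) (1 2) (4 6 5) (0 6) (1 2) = (0 5 4) (1 2) (3 6) 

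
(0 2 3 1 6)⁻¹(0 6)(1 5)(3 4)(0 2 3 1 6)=(0 2)(1 4)(5 6)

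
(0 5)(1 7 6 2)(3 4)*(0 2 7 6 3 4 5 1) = (0 1 6 7 3 5 2)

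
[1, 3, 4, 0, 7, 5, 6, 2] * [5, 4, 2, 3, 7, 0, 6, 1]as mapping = [0→4, 1→3, 2→7, 3→5, 4→1, 5→0, 6→6, 7→2]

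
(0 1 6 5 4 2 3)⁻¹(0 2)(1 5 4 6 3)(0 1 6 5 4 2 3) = (0 6 4 2 5)(1 3)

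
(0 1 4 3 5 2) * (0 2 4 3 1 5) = (0 5 4 1 3)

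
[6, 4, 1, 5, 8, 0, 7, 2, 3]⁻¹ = [5, 2, 7, 8, 1, 3, 0, 6, 4]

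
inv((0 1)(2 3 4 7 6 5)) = (0 1)(2 5 6 7 4 3)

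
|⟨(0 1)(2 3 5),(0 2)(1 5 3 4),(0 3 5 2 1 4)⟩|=720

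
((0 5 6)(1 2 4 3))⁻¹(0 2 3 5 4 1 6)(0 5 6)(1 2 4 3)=(0 5 4 1 6 3 2)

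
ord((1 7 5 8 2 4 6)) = 7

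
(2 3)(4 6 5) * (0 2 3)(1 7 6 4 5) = (0 2)(1 7 6)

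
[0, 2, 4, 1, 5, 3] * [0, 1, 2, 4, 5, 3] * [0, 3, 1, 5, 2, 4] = [0, 1, 4, 3, 5, 2]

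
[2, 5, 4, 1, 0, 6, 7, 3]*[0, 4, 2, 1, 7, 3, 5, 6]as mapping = [0→2, 1→3, 2→7, 3→4, 4→0, 5→5, 6→6, 7→1]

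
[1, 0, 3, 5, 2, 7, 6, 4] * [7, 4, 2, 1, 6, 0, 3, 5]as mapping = [0→4, 1→7, 2→1, 3→0, 4→2, 5→5, 6→3, 7→6]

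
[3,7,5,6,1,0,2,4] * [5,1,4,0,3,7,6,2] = [0,2,7,6,1,5,4,3]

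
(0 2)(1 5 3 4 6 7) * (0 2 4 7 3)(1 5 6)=(0 4 1 6 3 7 5)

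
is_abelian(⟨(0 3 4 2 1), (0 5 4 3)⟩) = no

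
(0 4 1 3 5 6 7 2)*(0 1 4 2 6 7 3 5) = (0 2 1 5 7 6 3)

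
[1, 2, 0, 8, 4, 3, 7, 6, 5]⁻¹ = [2, 0, 1, 5, 4, 8, 7, 6, 3]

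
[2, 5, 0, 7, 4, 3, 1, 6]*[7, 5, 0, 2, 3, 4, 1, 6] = [0, 4, 7, 6, 3, 2, 5, 1]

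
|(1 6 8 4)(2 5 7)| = 12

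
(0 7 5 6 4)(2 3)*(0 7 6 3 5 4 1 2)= (0 6 1 2 5 3)(4 7)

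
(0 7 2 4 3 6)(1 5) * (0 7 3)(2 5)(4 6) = (0 3 4)(1 2 6 7 5)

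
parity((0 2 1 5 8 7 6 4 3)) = even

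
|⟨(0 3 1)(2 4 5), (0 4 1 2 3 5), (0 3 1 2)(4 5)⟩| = 720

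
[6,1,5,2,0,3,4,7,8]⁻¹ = [4,1,3,5,6,2,0,7,8]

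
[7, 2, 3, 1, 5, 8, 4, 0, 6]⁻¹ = [7, 3, 1, 2, 6, 4, 8, 0, 5]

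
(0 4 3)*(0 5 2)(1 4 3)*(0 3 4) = (0 4 1)(2 3 5)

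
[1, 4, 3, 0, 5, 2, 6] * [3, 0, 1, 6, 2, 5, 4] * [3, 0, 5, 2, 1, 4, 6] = [3, 5, 6, 2, 4, 0, 1]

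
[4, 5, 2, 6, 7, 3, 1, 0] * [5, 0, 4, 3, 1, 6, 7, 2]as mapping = [0→1, 1→6, 2→4, 3→7, 4→2, 5→3, 6→0, 7→5]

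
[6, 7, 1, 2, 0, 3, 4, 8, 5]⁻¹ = [4, 2, 3, 5, 6, 8, 0, 1, 7]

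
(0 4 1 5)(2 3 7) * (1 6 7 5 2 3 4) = (0 1 2 4 6 7 3 5)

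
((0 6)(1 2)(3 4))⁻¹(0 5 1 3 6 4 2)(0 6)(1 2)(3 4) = (0 3 1 6 5 2 4)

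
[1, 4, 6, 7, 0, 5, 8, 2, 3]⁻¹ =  [4, 0, 7, 8, 1, 5, 2, 3, 6]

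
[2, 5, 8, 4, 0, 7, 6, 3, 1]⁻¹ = [4, 8, 0, 7, 3, 1, 6, 5, 2]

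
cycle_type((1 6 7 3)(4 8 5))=3.4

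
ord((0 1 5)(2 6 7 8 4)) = 15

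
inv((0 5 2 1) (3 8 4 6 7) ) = (0 1 2 5) (3 7 6 4 8) 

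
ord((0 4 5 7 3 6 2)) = 7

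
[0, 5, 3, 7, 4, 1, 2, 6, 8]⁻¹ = [0, 5, 6, 2, 4, 1, 7, 3, 8]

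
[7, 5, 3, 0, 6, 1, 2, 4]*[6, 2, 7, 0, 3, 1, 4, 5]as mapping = [0→5, 1→1, 2→0, 3→6, 4→4, 5→2, 6→7, 7→3]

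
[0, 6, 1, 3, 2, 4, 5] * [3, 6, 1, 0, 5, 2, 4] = [3, 4, 6, 0, 1, 5, 2]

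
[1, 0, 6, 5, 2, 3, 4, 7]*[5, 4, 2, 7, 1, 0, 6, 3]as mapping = [0→4, 1→5, 2→6, 3→0, 4→2, 5→7, 6→1, 7→3]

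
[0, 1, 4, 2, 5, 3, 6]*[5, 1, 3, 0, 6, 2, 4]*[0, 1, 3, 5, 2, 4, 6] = [4, 1, 6, 5, 3, 0, 2]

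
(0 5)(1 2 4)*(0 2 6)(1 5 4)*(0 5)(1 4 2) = (0 2 4)(1 6 5)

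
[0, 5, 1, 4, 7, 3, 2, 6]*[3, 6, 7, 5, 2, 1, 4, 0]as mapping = [0→3, 1→1, 2→6, 3→2, 4→0, 5→5, 6→7, 7→4]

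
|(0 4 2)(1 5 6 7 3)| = 15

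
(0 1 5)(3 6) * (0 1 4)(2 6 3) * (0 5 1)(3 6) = (0 4 5)(2 3 6)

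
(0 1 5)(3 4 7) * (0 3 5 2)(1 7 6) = (0 7 5 3 4 6 1 2)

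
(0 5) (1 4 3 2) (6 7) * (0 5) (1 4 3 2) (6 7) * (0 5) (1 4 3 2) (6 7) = (0 5) (1 2 3 4) (6 7) 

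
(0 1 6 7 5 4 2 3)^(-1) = (0 3 2 4 5 7 6 1)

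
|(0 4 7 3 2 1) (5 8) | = 6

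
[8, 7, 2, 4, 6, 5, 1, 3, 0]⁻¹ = [8, 6, 2, 7, 3, 5, 4, 1, 0]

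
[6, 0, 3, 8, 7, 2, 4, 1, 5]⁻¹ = [1, 7, 5, 2, 6, 8, 0, 4, 3]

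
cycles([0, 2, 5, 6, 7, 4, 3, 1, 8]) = (1 2 5 4 7)(3 6)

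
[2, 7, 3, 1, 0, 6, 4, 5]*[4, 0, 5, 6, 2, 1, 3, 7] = [5, 7, 6, 0, 4, 3, 2, 1]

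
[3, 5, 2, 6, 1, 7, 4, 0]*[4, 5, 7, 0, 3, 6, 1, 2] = [0, 6, 7, 1, 5, 2, 3, 4]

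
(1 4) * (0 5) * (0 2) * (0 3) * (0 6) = (0 5 2 3 6) (1 4) 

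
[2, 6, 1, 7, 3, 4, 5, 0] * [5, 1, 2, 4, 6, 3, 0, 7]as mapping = [0→2, 1→0, 2→1, 3→7, 4→4, 5→6, 6→3, 7→5]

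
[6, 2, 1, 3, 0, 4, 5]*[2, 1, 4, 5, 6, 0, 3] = [3, 4, 1, 5, 2, 6, 0]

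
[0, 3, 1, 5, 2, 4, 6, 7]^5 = [0, 1, 2, 3, 4, 5, 6, 7]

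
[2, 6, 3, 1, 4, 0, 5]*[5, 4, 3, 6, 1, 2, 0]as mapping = [0→3, 1→0, 2→6, 3→4, 4→1, 5→5, 6→2]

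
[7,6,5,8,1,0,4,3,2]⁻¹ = [5,4,8,7,6,2,1,0,3]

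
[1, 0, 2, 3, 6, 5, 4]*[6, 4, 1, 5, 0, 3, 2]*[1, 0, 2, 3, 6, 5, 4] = [6, 4, 0, 5, 2, 3, 1]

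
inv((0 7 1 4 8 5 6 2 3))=(0 3 2 6 5 8 4 1 7)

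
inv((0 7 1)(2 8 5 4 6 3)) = (0 1 7)(2 3 6 4 5 8)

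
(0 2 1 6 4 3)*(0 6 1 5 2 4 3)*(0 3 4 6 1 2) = (0 6 4 3 1 2 5)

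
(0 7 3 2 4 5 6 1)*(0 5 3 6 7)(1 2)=(1 5 7 6 2 4 3)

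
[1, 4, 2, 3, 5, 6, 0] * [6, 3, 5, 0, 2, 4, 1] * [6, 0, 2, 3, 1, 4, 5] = [3, 2, 4, 6, 1, 0, 5]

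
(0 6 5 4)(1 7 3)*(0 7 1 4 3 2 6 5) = (0 5 3 4 7 2 6)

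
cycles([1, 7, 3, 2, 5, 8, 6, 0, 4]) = (0 1 7)(2 3)(4 5 8)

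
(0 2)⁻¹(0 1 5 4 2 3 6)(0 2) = (0 3 6 2 1 5 4)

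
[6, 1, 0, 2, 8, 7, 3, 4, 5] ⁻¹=[2, 1, 3, 6, 7, 8, 0, 5, 4] 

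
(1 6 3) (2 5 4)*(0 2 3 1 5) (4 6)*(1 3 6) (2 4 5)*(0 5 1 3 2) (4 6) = (0 6 2 5 3) 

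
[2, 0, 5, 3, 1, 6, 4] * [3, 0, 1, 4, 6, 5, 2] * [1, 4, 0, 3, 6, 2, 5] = [4, 3, 2, 6, 1, 0, 5]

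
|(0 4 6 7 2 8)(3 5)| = 6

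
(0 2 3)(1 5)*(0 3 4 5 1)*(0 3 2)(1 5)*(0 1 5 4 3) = (0 1 4 5)(2 3)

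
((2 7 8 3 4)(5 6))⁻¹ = (2 4 3 8 7)(5 6)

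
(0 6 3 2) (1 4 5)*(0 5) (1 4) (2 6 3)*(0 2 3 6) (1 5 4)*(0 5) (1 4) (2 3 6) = (0 2 1) (3 5 4) 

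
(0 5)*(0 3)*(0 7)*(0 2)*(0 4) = (0 5 3 7 2 4)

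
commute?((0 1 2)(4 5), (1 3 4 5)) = no:(0 1 2)(4 5) * (1 3 4 5) = (0 3 4 1 2), (1 3 4 5) * (0 1 2)(4 5) = (0 1 3 5 2)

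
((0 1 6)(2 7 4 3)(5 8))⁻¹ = (0 6 1)(2 3 4 7)(5 8)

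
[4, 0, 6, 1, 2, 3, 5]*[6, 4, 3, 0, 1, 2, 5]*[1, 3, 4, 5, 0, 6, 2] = [3, 2, 6, 0, 5, 1, 4]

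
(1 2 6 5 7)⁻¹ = (1 7 5 6 2)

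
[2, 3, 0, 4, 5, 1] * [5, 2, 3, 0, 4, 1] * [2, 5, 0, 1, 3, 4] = [1, 2, 4, 3, 5, 0]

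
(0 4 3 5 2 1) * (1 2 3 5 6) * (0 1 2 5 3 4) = (2 5 4 3 6)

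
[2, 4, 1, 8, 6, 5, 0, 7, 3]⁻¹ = [6, 2, 0, 8, 1, 5, 4, 7, 3]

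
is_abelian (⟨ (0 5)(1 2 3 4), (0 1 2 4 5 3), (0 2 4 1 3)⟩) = no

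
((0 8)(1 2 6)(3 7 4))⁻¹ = (0 8)(1 6 2)(3 4 7)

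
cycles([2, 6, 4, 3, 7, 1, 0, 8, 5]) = (0 2 4 7 8 5 1 6)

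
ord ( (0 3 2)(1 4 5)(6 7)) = 6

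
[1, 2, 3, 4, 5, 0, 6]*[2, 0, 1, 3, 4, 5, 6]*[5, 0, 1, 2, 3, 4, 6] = [5, 0, 2, 3, 4, 1, 6]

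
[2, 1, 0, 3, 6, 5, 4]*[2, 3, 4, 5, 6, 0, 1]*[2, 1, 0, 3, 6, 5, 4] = [6, 3, 0, 5, 1, 2, 4]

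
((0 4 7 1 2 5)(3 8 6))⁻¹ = (0 5 2 1 7 4)(3 6 8)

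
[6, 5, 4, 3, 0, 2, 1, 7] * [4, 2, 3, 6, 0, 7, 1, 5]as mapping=[0→1, 1→7, 2→0, 3→6, 4→4, 5→3, 6→2, 7→5]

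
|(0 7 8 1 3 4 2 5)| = 8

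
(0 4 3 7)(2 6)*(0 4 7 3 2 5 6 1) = (0 7 4 2 1)(5 6)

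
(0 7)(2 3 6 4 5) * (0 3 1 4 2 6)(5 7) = (0 5 6 2 1 4 7 3)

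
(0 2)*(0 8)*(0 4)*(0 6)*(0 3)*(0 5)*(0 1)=(0 2 8 4 6 3 5 1)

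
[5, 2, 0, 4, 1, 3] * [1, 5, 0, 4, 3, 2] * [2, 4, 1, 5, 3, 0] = [1, 2, 4, 5, 0, 3]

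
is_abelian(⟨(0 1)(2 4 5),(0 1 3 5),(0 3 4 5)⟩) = no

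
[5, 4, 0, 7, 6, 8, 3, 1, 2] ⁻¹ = [2, 7, 8, 6, 1, 0, 4, 3, 5] 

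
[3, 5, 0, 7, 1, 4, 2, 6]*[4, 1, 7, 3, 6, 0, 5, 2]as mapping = [0→3, 1→0, 2→4, 3→2, 4→1, 5→6, 6→7, 7→5]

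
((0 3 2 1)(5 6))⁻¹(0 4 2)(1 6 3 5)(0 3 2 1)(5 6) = (0 5 2 6)(1 3 4)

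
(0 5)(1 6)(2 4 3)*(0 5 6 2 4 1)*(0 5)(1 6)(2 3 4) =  (0 1 3 2 6 5)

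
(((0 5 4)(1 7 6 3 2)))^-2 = (0 5 4)(1 3 7 2 6)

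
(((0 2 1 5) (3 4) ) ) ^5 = (0 2 1 5) (3 4) 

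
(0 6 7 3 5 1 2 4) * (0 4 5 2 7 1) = (0 6 1 7 3 2 5)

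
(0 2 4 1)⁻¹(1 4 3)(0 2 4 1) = (0 1 3)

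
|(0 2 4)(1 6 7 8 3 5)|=6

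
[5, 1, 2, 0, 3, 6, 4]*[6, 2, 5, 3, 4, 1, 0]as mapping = [0→1, 1→2, 2→5, 3→6, 4→3, 5→0, 6→4]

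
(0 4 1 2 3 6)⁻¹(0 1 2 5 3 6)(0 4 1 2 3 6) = (0 4 2 3 5 6)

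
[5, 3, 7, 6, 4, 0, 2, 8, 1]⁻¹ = [5, 8, 6, 1, 4, 0, 3, 2, 7]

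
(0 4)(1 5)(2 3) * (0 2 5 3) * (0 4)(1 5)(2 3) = (1 2 4 3)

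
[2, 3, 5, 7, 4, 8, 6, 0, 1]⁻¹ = [7, 8, 0, 1, 4, 2, 6, 3, 5]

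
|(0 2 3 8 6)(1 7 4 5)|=20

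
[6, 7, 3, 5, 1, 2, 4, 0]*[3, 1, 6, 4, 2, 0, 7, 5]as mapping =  [0→7, 1→5, 2→4, 3→0, 4→1, 5→6, 6→2, 7→3]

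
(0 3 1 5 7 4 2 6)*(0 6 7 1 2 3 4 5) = (0 4 3 2 7 5 1)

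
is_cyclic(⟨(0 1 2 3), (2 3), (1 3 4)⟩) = no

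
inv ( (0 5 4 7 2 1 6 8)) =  (0 8 6 1 2 7 4 5)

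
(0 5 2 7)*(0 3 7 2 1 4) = (0 5 1 4)(3 7)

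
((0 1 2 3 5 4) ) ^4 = (0 5 2) (1 4 3) 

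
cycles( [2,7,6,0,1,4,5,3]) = (0 2 6 5 4 1 7 3)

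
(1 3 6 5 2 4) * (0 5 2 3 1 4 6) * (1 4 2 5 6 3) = (0 6 5 1 4 2 3)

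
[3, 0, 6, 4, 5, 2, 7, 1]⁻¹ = [1, 7, 5, 0, 3, 4, 2, 6]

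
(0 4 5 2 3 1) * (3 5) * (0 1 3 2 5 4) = (2 4)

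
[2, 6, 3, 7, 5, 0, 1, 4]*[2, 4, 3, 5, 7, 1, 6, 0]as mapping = [0→3, 1→6, 2→5, 3→0, 4→1, 5→2, 6→4, 7→7]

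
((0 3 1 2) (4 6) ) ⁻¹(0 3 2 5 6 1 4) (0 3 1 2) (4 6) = (0 5 4 2 6 3 1) 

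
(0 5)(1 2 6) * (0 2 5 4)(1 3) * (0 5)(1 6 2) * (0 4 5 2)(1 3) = (0 5 3 6 1 4 2)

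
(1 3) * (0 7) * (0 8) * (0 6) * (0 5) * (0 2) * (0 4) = (0 7 8 6 5 2 4) (1 3) 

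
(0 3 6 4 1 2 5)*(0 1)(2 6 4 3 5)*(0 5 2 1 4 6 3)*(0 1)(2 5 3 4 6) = (0 5 6 1 4 3 2)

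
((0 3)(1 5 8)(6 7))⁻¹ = (0 3)(1 8 5)(6 7)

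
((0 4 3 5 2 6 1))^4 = (0 2 4 6 3 1 5)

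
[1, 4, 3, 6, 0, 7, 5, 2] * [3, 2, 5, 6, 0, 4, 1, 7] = [2, 0, 6, 1, 3, 7, 4, 5]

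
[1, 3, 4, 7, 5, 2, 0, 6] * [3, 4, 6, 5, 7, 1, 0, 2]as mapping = [0→4, 1→5, 2→7, 3→2, 4→1, 5→6, 6→3, 7→0]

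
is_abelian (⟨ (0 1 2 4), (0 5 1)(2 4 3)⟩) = no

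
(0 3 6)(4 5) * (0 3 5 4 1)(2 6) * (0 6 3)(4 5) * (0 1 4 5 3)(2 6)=(0 5 4 3 6 1 2)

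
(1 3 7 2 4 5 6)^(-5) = (1 7 4 6 3 2 5)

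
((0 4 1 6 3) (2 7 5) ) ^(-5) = (2 7 5) 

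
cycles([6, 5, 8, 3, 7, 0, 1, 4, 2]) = (0 6 1 5)(2 8)(4 7)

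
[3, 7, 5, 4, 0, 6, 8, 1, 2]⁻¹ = [4, 7, 8, 0, 3, 2, 5, 1, 6]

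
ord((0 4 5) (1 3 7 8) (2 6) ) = 12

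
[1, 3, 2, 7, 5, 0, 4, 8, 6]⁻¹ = [5, 0, 2, 1, 6, 4, 8, 3, 7]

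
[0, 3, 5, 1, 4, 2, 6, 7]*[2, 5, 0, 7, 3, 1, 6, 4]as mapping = [0→2, 1→7, 2→1, 3→5, 4→3, 5→0, 6→6, 7→4]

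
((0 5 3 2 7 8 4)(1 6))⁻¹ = (0 4 8 7 2 3 5)(1 6)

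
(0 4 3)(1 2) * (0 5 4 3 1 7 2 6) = (0 3 5 4 1 6)(2 7)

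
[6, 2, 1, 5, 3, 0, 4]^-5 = [0, 2, 1, 3, 4, 5, 6]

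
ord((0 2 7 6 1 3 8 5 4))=9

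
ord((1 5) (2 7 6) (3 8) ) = 6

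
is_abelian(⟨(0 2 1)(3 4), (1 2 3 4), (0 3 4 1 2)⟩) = no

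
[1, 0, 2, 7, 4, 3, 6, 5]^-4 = [0, 1, 2, 5, 4, 7, 6, 3]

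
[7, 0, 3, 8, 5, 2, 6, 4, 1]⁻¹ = [1, 8, 5, 2, 7, 4, 6, 0, 3]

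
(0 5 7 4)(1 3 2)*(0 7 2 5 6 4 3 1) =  (0 6 4 7 3 5 2)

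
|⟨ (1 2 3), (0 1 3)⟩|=12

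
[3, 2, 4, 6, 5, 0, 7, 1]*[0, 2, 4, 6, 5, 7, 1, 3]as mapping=[0→6, 1→4, 2→5, 3→1, 4→7, 5→0, 6→3, 7→2]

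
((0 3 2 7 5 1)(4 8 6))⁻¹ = (0 1 5 7 2 3)(4 6 8)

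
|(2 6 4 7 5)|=5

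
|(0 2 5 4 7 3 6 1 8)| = 9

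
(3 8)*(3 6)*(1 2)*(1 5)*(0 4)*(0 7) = (0 4 7) (1 2 5) (3 8 6) 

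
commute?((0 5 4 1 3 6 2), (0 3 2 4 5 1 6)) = no:(0 5 4 1 3 6 2) * (0 3 2 4 5 1 6) = (0 1 2 3)(4 6), (0 3 2 4 5 1 6) * (0 5 4 1 3 6 2) = (0 6 5 3)(1 2)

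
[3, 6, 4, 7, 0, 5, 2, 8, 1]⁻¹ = [4, 8, 6, 0, 2, 5, 1, 3, 7]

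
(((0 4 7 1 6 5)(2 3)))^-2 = (0 6 7)(1 4 5)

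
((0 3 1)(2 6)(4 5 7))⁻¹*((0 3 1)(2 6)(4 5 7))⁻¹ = (0 3 1)(4 5 7)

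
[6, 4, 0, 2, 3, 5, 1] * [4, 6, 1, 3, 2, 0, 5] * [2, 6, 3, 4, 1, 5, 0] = [5, 3, 1, 6, 4, 2, 0]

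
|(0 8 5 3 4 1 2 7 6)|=9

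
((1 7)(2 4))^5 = (1 7)(2 4)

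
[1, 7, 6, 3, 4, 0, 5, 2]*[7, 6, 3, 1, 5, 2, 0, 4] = [6, 4, 0, 1, 5, 7, 2, 3] 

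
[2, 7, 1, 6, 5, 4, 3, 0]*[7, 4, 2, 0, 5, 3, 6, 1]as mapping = [0→2, 1→1, 2→4, 3→6, 4→3, 5→5, 6→0, 7→7]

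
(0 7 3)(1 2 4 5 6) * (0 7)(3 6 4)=(1 2 3 7 6)(4 5)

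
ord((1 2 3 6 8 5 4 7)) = 8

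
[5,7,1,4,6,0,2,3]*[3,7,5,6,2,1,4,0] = [1,0,7,2,4,3,5,6]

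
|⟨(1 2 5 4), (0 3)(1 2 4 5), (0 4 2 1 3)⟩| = 720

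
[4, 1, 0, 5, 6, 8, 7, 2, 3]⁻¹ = [2, 1, 7, 8, 0, 3, 4, 6, 5]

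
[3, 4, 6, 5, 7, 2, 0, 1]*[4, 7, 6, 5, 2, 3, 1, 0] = [5, 2, 1, 3, 0, 6, 4, 7]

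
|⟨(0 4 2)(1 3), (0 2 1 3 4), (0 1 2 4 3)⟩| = 120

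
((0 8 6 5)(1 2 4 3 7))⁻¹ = (0 5 6 8)(1 7 3 4 2)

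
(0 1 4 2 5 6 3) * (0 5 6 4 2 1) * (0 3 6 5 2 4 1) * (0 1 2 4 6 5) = (0 3 4 1 6 5 2)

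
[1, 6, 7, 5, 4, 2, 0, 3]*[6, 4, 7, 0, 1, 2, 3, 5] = [4, 3, 5, 2, 1, 7, 6, 0]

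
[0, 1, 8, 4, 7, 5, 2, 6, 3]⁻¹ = [0, 1, 6, 8, 3, 5, 7, 4, 2]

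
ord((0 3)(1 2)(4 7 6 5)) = 4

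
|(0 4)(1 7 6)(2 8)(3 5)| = 6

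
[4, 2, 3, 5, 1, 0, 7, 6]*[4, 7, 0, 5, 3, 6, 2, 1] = [3, 0, 5, 6, 7, 4, 1, 2]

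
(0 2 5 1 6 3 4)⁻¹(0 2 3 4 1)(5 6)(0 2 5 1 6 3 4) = (0 6 2 5 4)(1 3)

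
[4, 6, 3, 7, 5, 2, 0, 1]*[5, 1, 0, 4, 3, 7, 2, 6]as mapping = [0→3, 1→2, 2→4, 3→6, 4→7, 5→0, 6→5, 7→1]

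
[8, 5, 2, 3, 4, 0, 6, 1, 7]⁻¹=[5, 7, 2, 3, 4, 1, 6, 8, 0]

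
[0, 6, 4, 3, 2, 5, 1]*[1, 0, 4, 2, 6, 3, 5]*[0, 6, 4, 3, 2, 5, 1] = [6, 5, 1, 4, 2, 3, 0]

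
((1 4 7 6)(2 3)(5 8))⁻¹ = (1 6 7 4)(2 3)(5 8)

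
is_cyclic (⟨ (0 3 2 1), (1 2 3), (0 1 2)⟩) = no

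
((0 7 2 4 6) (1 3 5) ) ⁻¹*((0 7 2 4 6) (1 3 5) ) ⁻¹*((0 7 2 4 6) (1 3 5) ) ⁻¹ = (0 2 6 7 4) 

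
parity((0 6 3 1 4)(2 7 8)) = even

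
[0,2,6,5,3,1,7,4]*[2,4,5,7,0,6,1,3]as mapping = [0→2,1→5,2→1,3→6,4→7,5→4,6→3,7→0]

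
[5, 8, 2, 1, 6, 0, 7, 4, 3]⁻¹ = [5, 3, 2, 8, 7, 0, 4, 6, 1]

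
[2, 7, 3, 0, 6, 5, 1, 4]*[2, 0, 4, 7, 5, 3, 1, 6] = [4, 6, 7, 2, 1, 3, 0, 5] 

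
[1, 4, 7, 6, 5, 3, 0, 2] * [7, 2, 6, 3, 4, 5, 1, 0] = [2, 4, 0, 1, 5, 3, 7, 6]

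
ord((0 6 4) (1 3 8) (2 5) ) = 6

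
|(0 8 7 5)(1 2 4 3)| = 4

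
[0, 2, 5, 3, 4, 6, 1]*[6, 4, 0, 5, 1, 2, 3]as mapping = [0→6, 1→0, 2→2, 3→5, 4→1, 5→3, 6→4]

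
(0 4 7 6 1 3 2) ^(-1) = (0 2 3 1 6 7 4) 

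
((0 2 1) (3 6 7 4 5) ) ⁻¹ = (0 1 2) (3 5 4 7 6) 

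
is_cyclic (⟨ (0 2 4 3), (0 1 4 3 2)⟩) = no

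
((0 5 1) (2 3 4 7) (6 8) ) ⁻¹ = (0 1 5) (2 7 4 3) (6 8) 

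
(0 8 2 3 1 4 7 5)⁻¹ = (0 5 7 4 1 3 2 8)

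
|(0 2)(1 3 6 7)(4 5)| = 4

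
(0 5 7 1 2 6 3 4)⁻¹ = (0 4 3 6 2 1 7 5)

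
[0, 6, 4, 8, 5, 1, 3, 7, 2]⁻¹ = [0, 5, 8, 6, 2, 4, 1, 7, 3]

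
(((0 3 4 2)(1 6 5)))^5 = (0 3 4 2)(1 5 6)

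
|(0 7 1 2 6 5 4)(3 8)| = 14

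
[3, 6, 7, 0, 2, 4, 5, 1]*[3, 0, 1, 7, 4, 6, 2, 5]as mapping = [0→7, 1→2, 2→5, 3→3, 4→1, 5→4, 6→6, 7→0]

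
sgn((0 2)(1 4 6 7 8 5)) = 1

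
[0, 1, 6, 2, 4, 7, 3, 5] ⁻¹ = [0, 1, 3, 6, 4, 7, 2, 5] 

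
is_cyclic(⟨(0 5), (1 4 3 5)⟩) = no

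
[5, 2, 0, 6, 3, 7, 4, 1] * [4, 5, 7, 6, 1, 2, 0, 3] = [2, 7, 4, 0, 6, 3, 1, 5]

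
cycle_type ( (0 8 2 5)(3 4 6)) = 3.4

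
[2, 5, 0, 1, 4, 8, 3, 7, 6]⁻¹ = [2, 3, 0, 6, 4, 1, 8, 7, 5]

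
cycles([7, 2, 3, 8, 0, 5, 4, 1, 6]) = (0 7 1 2 3 8 6 4)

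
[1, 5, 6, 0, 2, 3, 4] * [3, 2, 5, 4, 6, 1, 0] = [2, 1, 0, 3, 5, 4, 6] 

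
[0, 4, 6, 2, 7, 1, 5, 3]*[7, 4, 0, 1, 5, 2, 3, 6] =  [7, 5, 3, 0, 6, 4, 2, 1]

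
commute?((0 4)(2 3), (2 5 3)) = no:(0 4)(2 3)*(2 5 3) = (0 4)(3 5), (2 5 3)*(0 4)(2 3) = (0 4)(2 5)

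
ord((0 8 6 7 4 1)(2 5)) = 6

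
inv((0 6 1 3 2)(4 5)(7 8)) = (0 2 3 1 6)(4 5)(7 8)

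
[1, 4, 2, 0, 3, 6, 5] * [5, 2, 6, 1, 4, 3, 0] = [2, 4, 6, 5, 1, 0, 3]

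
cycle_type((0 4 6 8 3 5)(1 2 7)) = 3.6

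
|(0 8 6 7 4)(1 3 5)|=15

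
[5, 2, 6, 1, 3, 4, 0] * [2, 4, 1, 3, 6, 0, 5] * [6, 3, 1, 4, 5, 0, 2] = [6, 3, 0, 5, 4, 2, 1]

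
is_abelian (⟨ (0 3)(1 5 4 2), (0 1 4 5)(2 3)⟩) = no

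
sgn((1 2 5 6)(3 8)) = 1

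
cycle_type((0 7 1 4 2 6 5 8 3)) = 9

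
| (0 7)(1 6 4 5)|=4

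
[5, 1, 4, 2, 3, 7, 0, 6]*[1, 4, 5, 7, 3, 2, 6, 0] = [2, 4, 3, 5, 7, 0, 1, 6]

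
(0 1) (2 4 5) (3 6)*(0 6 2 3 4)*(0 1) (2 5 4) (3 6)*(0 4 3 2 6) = (0 4 3 5) (1 2) 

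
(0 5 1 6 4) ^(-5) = () 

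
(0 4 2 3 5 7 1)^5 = (0 7 3 4 1 5 2)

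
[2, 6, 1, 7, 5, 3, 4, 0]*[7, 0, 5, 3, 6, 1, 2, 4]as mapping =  [0→5, 1→2, 2→0, 3→4, 4→1, 5→3, 6→6, 7→7]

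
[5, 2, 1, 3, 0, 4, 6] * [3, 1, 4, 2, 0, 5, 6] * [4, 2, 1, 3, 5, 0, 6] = [0, 5, 2, 1, 3, 4, 6]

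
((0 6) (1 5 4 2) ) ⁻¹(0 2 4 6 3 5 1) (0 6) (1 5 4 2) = (0 3 4 5 6 1 2) 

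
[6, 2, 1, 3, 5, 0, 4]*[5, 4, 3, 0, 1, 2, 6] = [6, 3, 4, 0, 2, 5, 1]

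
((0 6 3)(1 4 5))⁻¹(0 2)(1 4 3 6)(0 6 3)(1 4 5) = (0 3 4 5)(2 6)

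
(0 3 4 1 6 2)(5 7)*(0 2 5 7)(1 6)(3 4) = (0 4 6 5)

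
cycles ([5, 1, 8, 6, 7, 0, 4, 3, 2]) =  (0 5)(2 8)(3 6 4 7)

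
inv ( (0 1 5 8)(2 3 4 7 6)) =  (0 8 5 1)(2 6 7 4 3)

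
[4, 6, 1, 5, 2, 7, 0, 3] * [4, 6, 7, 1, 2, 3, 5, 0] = [2, 5, 6, 3, 7, 0, 4, 1]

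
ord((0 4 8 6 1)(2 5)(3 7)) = 10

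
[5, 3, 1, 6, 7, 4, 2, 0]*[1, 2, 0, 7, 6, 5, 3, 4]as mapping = [0→5, 1→7, 2→2, 3→3, 4→4, 5→6, 6→0, 7→1]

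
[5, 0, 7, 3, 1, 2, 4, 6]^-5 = [2, 5, 6, 3, 0, 7, 1, 4]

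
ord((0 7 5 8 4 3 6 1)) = 8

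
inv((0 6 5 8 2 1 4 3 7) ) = (0 7 3 4 1 2 8 5 6) 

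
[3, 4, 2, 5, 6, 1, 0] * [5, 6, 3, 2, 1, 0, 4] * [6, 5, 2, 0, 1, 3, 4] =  [2, 5, 0, 6, 1, 4, 3]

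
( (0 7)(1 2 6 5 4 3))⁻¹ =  (0 7)(1 3 4 5 6 2)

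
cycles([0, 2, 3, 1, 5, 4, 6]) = (1 2 3)(4 5)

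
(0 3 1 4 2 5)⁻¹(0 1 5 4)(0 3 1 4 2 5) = (0 2 3 4)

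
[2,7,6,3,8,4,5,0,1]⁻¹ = [7,8,0,3,5,6,2,1,4]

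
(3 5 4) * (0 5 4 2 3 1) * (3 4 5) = (0 3 5 2 4 1)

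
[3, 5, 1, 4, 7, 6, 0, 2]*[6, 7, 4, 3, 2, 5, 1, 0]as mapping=[0→3, 1→5, 2→7, 3→2, 4→0, 5→1, 6→6, 7→4]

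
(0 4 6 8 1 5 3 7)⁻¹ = (0 7 3 5 1 8 6 4)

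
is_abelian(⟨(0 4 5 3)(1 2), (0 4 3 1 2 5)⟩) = no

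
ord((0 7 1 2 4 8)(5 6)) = 6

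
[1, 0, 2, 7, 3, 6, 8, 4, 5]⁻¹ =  [1, 0, 2, 4, 7, 8, 5, 3, 6]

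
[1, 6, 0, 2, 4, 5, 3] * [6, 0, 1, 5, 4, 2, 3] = [0, 3, 6, 1, 4, 2, 5]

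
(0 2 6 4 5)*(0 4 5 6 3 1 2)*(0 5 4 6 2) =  (0 5 6 4 2 3 1)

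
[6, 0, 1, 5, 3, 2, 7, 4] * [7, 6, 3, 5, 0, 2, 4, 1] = [4, 7, 6, 2, 5, 3, 1, 0]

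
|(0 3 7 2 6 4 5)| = 7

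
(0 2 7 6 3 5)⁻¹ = (0 5 3 6 7 2)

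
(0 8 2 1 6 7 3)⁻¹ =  (0 3 7 6 1 2 8)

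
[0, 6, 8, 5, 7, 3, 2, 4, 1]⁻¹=[0, 8, 6, 5, 7, 3, 1, 4, 2]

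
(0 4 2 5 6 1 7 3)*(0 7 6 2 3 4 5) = (0 5 2)(1 6)(3 7 4)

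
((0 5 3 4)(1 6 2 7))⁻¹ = (0 4 3 5)(1 7 2 6)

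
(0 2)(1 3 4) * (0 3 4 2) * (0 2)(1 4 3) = (0 2 1 3)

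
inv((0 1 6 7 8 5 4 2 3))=(0 3 2 4 5 8 7 6 1)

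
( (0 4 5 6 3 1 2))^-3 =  (0 3 4 1 5 2 6)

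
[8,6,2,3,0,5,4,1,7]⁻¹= [4,7,2,3,6,5,1,8,0]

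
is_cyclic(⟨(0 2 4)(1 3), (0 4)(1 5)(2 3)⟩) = no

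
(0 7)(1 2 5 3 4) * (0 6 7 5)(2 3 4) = (0 5 4 1 3 2)(6 7)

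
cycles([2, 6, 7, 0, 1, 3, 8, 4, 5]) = (0 2 7 4 1 6 8 5 3)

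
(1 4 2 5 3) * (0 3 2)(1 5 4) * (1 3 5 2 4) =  (0 5 4)(1 3 2)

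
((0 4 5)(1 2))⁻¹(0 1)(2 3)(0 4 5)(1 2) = (1 3)(2 4)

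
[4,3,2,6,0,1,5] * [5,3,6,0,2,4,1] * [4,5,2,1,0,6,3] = [2,4,3,5,6,1,0]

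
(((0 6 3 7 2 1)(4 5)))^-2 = (0 2 3)(1 7 6)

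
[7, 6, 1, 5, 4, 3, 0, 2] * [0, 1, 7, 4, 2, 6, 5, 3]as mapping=[0→3, 1→5, 2→1, 3→6, 4→2, 5→4, 6→0, 7→7]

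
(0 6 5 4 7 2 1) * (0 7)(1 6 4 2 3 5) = (0 4)(1 7 3 5 2 6)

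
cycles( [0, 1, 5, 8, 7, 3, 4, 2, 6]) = (2 5 3 8 6 4 7)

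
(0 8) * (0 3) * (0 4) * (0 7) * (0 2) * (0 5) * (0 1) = (0 8 3 4 7 2 5 1)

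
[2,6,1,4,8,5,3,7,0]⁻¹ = [8,2,0,6,3,5,1,7,4]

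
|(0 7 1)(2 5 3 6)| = 12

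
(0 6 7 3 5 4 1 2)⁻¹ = (0 2 1 4 5 3 7 6)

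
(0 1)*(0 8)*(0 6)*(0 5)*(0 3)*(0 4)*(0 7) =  (0 1 8 6 5 3 4 7)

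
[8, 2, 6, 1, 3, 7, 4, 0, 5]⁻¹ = [7, 3, 1, 4, 6, 8, 2, 5, 0]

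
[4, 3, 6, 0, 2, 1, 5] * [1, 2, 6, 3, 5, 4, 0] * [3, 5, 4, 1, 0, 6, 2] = [6, 1, 3, 5, 2, 4, 0]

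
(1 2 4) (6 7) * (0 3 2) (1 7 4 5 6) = (0 3 2 5 6 4 7 1) 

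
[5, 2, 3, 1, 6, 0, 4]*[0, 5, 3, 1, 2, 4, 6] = [4, 3, 1, 5, 6, 0, 2]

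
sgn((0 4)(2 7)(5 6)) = -1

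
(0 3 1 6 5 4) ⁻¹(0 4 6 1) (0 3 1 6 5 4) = (0 5 6 3) 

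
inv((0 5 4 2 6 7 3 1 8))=(0 8 1 3 7 6 2 4 5)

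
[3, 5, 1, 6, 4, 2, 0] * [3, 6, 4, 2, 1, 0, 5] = [2, 0, 6, 5, 1, 4, 3]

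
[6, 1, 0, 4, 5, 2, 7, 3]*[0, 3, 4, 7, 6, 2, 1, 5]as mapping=[0→1, 1→3, 2→0, 3→6, 4→2, 5→4, 6→5, 7→7]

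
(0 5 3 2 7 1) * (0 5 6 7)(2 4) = (0 6 7 1 5 3 4 2)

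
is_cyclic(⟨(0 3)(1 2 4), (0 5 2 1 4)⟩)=no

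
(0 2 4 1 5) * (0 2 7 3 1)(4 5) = (0 7 3 1 4)(2 5)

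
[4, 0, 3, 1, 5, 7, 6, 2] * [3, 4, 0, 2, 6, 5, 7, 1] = [6, 3, 2, 4, 5, 1, 7, 0]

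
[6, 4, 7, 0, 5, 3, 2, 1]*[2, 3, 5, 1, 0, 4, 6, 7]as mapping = [0→6, 1→0, 2→7, 3→2, 4→4, 5→1, 6→5, 7→3]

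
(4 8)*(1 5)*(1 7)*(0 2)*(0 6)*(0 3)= (0 2 6 3)(1 5 7)(4 8)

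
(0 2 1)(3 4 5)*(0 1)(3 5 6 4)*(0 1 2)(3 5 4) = (1 2)(3 5 4 6)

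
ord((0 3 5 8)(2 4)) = 4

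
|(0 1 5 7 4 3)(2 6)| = 6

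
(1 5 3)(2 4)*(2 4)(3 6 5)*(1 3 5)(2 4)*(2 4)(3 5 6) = (1 6)(3 5)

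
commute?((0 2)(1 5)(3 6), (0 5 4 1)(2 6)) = no:(0 2)(1 5)(3 6) * (0 5 4 1)(2 6) = (0 6 3 2 5)(1 4), (0 5 4 1)(2 6) * (0 2)(1 5)(3 6) = (0 1 2 3 6)(4 5)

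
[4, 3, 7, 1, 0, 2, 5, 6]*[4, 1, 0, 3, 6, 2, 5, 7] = [6, 3, 7, 1, 4, 0, 2, 5] 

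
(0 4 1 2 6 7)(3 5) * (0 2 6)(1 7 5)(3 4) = (0 3 1 6 5 4 7 2)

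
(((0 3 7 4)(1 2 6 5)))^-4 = ()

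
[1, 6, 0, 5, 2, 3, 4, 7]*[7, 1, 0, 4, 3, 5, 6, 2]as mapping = [0→1, 1→6, 2→7, 3→5, 4→0, 5→4, 6→3, 7→2]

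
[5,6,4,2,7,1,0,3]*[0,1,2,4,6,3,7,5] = [3,7,6,2,5,1,0,4]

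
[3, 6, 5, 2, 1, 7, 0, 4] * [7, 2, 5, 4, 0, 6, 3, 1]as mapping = [0→4, 1→3, 2→6, 3→5, 4→2, 5→1, 6→7, 7→0]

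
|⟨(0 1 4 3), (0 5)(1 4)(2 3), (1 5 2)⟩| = 720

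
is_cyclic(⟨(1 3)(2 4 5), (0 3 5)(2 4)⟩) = no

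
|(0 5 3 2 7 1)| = 6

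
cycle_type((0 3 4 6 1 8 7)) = 7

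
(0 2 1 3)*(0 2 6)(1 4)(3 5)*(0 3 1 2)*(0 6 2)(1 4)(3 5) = (0 2 1 3 6 5 4)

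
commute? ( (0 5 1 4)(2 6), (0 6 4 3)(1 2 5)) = no: (0 5 1 4)(2 6)*(0 6 4 3)(1 2 5) = (0 1 3)(2 4 6 5), (0 6 4 3)(1 2 5)*(0 5 1 4)(2 6) = (0 2 1 6)(3 5 4)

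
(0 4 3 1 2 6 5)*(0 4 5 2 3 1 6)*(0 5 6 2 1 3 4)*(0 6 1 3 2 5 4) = (0 1) (2 4) (3 5 6) 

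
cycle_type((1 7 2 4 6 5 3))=7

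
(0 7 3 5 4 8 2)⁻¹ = (0 2 8 4 5 3 7)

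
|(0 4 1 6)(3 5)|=4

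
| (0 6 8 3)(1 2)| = 4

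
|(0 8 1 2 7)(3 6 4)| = 15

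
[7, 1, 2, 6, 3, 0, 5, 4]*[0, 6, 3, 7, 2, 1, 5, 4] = [4, 6, 3, 5, 7, 0, 1, 2]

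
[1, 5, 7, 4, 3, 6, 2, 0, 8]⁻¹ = [7, 0, 6, 4, 3, 1, 5, 2, 8]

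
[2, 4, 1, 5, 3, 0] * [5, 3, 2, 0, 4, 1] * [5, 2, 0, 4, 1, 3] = [0, 1, 4, 2, 5, 3]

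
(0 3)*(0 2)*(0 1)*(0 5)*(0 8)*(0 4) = (0 3 2 1 5 8 4) 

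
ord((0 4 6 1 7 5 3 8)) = 8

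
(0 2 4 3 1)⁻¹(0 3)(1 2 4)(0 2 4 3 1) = (0 4 3)(1 2)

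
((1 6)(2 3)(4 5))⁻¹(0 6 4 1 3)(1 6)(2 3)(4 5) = (0 1 5 6 2)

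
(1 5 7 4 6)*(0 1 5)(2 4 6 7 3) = (0 1)(2 4 7 6 5 3)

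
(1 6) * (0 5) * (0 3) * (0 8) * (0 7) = (0 5 3 8 7)(1 6)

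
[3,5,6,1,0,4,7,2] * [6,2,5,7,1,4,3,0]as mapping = [0→7,1→4,2→3,3→2,4→6,5→1,6→0,7→5]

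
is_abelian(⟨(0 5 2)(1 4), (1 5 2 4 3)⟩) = no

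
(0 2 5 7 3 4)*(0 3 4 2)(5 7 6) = (2 7 4 3)(5 6)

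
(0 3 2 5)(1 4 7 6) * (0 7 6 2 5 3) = (1 4 6)(2 3 5 7)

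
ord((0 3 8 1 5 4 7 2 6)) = 9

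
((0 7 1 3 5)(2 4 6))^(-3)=(0 1 5 7 3)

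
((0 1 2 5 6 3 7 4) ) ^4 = (0 6) (1 3) (2 7) (4 5) 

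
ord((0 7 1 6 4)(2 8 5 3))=20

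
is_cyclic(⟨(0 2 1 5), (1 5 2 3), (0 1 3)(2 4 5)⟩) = no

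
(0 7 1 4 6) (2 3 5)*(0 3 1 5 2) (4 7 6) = (0 6 3 2 1 7 5) 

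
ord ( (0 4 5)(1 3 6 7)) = 12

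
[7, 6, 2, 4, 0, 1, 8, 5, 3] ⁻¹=[4, 5, 2, 8, 3, 7, 1, 0, 6] 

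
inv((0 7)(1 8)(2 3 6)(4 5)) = (0 7)(1 8)(2 6 3)(4 5)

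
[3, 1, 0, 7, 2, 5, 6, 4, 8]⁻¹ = [2, 1, 4, 0, 7, 5, 6, 3, 8]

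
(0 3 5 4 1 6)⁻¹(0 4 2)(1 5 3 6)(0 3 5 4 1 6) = (0 6 4 5)(1 2 3)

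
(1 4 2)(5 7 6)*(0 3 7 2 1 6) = (0 3 7)(1 4)(2 6 5)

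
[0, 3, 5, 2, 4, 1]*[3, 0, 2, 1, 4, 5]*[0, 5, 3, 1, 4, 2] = [1, 5, 2, 3, 4, 0] 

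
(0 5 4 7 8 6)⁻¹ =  (0 6 8 7 4 5)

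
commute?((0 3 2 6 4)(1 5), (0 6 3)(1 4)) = no:(0 3 2 6 4)(1 5)*(0 6 3)(1 4) = (1 5 4 6)(2 3), (0 6 3)(1 4)*(0 3 2 6 4)(1 5) = (0 4 5 1)(2 6)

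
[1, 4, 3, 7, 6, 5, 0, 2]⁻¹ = [6, 0, 7, 2, 1, 5, 4, 3]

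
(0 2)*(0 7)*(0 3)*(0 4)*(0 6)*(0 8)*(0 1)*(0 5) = (0 2 7 3 4 6 8 1 5)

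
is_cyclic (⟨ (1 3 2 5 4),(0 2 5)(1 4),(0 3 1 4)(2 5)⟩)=no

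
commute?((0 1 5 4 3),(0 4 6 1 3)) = no:(0 1 5 4 3)*(0 4 6 1 3) = (0 3 4)(1 5 6),(0 4 6 1 3)*(0 1 5 4 3) = (0 3 1)(4 6 5)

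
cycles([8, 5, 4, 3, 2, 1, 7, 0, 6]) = (0 8 6 7) (1 5) (2 4) 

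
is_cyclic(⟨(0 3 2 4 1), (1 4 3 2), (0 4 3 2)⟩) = no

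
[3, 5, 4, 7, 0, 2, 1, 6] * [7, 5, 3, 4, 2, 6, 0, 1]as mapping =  [0→4, 1→6, 2→2, 3→1, 4→7, 5→3, 6→5, 7→0]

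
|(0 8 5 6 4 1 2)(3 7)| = 14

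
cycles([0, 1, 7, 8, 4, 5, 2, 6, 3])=(2 7 6)(3 8)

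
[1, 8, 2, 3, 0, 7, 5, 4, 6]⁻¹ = [4, 0, 2, 3, 7, 6, 8, 5, 1]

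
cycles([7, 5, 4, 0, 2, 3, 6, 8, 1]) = (0 7 8 1 5 3)(2 4)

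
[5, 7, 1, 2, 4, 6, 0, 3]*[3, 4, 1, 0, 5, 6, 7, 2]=[6, 2, 4, 1, 5, 7, 3, 0]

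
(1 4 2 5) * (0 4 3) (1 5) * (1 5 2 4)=(0 1 3) (2 5) 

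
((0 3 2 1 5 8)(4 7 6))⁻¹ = (0 8 5 1 2 3)(4 6 7)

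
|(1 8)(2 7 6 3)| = 4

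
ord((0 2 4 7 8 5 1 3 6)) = 9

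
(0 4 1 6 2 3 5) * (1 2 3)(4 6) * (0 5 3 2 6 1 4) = (0 1)(2 4 6)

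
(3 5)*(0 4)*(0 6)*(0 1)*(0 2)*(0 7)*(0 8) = (0 4 6 1 2 7 8)(3 5)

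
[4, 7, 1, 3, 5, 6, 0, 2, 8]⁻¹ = [6, 2, 7, 3, 0, 4, 5, 1, 8]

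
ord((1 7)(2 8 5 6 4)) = 10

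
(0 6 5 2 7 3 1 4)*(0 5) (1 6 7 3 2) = (0 7 2 3 6) (1 4 5) 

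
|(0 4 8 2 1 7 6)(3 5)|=14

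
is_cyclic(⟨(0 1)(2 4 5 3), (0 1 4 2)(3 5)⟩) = no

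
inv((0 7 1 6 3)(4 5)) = (0 3 6 1 7)(4 5)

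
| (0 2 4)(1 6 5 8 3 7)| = 6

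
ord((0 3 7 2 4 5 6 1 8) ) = 9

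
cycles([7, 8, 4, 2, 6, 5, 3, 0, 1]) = (0 7) (1 8) (2 4 6 3) 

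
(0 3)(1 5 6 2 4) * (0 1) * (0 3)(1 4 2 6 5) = (3 4)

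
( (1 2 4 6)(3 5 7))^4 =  (3 5 7)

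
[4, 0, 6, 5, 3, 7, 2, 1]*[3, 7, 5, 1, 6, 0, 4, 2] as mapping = [0→6, 1→3, 2→4, 3→0, 4→1, 5→2, 6→5, 7→7] 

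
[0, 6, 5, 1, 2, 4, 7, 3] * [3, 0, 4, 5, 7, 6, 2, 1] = [3, 2, 6, 0, 4, 7, 1, 5]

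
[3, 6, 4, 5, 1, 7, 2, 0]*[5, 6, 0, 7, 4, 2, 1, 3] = [7, 1, 4, 2, 6, 3, 0, 5]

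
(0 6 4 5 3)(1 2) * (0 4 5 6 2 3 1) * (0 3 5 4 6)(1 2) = (0 1 5 2 3 6 4)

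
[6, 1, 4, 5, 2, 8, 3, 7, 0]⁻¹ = [8, 1, 4, 6, 2, 3, 0, 7, 5]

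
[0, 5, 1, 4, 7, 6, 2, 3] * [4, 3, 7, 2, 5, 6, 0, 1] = [4, 6, 3, 5, 1, 0, 7, 2]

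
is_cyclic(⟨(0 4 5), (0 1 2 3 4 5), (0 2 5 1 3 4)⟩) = no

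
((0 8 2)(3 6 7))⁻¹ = (0 2 8)(3 7 6)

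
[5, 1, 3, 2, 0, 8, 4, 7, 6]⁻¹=[4, 1, 3, 2, 6, 0, 8, 7, 5]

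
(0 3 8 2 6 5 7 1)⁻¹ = (0 1 7 5 6 2 8 3)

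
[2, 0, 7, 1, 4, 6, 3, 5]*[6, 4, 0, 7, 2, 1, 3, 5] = [0, 6, 5, 4, 2, 3, 7, 1]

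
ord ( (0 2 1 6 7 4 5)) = 7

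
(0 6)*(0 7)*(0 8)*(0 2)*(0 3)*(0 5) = (0 6 7 8 2 3 5) 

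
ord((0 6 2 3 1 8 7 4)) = 8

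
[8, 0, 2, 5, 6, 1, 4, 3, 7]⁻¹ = [1, 5, 2, 7, 6, 3, 4, 8, 0]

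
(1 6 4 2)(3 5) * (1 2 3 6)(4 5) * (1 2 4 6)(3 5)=(1 2 4 5)(3 6)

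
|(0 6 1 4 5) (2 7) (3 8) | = 10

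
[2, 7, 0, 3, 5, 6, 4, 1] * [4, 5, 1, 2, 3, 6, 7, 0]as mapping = [0→1, 1→0, 2→4, 3→2, 4→6, 5→7, 6→3, 7→5]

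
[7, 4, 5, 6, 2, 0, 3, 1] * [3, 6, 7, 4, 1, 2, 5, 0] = [0, 1, 2, 5, 7, 3, 4, 6] 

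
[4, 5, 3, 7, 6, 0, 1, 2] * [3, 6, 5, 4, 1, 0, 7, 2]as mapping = [0→1, 1→0, 2→4, 3→2, 4→7, 5→3, 6→6, 7→5]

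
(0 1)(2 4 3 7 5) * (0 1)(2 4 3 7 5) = (2 3 5 4 7)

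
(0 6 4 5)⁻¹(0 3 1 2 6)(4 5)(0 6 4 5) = (0 5)(1 2 4 6 3)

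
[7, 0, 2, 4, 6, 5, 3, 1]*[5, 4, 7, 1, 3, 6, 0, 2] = [2, 5, 7, 3, 0, 6, 1, 4]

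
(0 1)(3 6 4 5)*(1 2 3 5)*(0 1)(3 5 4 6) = (0 2 5 4)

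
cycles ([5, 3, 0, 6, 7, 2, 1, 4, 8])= (0 5 2)(1 3 6)(4 7)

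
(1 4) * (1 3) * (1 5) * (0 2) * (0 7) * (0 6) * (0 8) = (0 2 7 6 8)(1 4 3 5)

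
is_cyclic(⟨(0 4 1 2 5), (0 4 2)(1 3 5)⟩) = no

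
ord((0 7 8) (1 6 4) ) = 3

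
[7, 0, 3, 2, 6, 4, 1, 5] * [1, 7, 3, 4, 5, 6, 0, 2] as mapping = [0→2, 1→1, 2→4, 3→3, 4→0, 5→5, 6→7, 7→6] 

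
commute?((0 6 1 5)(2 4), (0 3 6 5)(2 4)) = no:(0 6 1 5)(2 4)*(0 3 6 5)(2 4) = (0 5 3 6 1), (0 3 6 5)(2 4)*(0 6 1 5)(2 4) = (0 3 1 5 6)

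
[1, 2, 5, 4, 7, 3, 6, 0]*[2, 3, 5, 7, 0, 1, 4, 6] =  [3, 5, 1, 0, 6, 7, 4, 2]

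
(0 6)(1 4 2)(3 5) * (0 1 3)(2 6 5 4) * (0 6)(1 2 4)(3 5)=(0 3 1 4)(2 5 6)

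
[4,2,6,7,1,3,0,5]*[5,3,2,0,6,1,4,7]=[6,2,4,7,3,0,5,1]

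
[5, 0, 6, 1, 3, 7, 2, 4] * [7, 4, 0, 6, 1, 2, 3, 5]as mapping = [0→2, 1→7, 2→3, 3→4, 4→6, 5→5, 6→0, 7→1]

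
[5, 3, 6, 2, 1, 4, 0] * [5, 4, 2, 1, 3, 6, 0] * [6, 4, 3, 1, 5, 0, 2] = [2, 4, 6, 3, 5, 1, 0]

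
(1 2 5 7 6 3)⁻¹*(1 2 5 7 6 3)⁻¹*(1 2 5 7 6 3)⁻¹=(1 7)(2 6)(3 5)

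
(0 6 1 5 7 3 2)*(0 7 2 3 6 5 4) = (0 5 2 7 6 1 4)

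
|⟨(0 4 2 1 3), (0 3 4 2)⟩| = 20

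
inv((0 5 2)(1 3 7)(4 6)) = (0 2 5)(1 7 3)(4 6)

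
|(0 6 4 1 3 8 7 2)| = 8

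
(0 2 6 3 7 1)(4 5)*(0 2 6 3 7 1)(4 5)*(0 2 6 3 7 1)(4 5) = (0 3)(1 6)(2 7)(4 5)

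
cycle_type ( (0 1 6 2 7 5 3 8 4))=9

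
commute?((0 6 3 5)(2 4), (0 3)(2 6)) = no:(0 6 3 5)(2 4)*(0 3)(2 6) = (0 2 4 6)(3 5), (0 3)(2 6)*(0 6 3 5)(2 4) = (0 5)(2 3 6 4)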